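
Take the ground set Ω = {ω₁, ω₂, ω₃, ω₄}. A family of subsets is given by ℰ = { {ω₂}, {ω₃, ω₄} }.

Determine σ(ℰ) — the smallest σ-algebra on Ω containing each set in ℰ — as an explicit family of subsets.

|σ(ℰ)| = 8.  σ(ℰ) = { {}, {ω₁}, {ω₂}, {ω₁, ω₂}, {ω₃, ω₄}, {ω₁, ω₃, ω₄}, {ω₂, ω₃, ω₄}, Ω }

Working:
Start: ℰ ∪ {∅, Ω} = { {}, {ω₂}, {ω₃, ω₄}, Ω }.
Round 1 adds 3:
  {ω₁, ω₂}  = complement {ω₃, ω₄}
  {ω₁, ω₃, ω₄}  = complement {ω₂}
  {ω₂, ω₃, ω₄}  = {ω₂} ∪ {ω₃, ω₄}
  |family| = 7
Round 2. New:
  {ω₁}  = complement {ω₂, ω₃, ω₄}
  |family| = 8
Round 3: no new sets; the family is a σ-algebra.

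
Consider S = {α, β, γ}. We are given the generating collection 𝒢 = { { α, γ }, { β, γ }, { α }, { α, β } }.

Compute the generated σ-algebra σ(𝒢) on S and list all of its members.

Seed the family with 𝒢 together with ∅ and S: { ∅, { α }, { α, β }, { α, γ }, { β, γ }, S }.
Step 1 (2 new):
  { β }  = S∖{ α, γ }
  { γ }  = S∖{ α, β }
  — 8 sets.
Step 2: no new sets; the family is a σ-algebra.

σ(𝒢) = { ∅, { α }, { β }, { γ }, { α, β }, { α, γ }, { β, γ }, S }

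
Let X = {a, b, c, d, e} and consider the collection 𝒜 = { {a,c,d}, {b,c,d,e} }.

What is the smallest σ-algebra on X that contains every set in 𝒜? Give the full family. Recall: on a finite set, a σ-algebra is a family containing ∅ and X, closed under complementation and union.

σ(𝒜) = { {}, {a}, {b,e}, {c,d}, {a,b,e}, {a,c,d}, {b,c,d,e}, X }

Check:
Take S₀ = 𝒜 ∪ {∅, X} = { {}, {a,c,d}, {b,c,d,e}, X }.
Pass 1: 2 new —
  {a}  = X∖{b,c,d,e}
  {b,e}  = X∖{a,c,d}
  [6 total]
Pass 2 (1 new):
  {a,b,e}  = {b,e} ∪ {a}
  [7 total]
Pass 3: 1 new —
  {c,d}  = X∖{a,b,e}
  [8 total]
Pass 4: stable.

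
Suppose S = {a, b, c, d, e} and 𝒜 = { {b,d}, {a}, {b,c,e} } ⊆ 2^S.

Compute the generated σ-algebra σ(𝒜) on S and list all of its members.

Seed the family with 𝒜 together with ∅ and S: { {}, {a}, {b,d}, {b,c,e}, S }.
Round 1: +5 →
  {a,d}  = S∖{b,c,e}
  {a,b,d}  = {b,d} ∪ {a}
  {a,c,e}  = S∖{b,d}
  {a,b,c,e}  = {b,c,e} ∪ {a}
  {b,c,d,e}  = S∖{a}
  (now 10)
Round 2: 3 new —
  {d}  = S∖{a,b,c,e}
  {c,e}  = S∖{a,b,d}
  {a,c,d,e}  = {a,c,e} ∪ {a,d}
  (now 13)
Round 3 (2 new):
  {b}  = S∖{a,c,d,e}
  {c,d,e}  = {d} ∪ {c,e}
  (now 15)
Round 4: +1 →
  {a,b}  = S∖{c,d,e}
  (now 16)
Round 5: already closed under ᶜ and ∪.

σ(𝒜) = { {}, {a}, {b}, {d}, {a,b}, {a,d}, {b,d}, {c,e}, {a,b,d}, {a,c,e}, {b,c,e}, {c,d,e}, {a,b,c,e}, {a,c,d,e}, {b,c,d,e}, S }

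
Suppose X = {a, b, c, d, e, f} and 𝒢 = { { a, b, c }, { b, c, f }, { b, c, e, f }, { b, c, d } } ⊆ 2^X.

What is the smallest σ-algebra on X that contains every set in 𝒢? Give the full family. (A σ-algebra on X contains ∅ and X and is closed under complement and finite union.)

σ(𝒢) (32 sets): { {  }, { a }, { d }, { e }, { f }, { a, d }, { a, e }, { a, f }, { b, c }, { d, e }, { d, f }, { e, f }, { a, b, c }, { a, d, e }, { a, d, f }, { a, e, f }, { b, c, d }, { b, c, e }, { b, c, f }, { d, e, f }, { a, b, c, d }, { a, b, c, e }, { a, b, c, f }, { a, d, e, f }, { b, c, d, e }, { b, c, d, f }, { b, c, e, f }, { a, b, c, d, e }, { a, b, c, d, f }, { a, b, c, e, f }, { b, c, d, e, f }, X }

Check:
Take S₀ = 𝒢 ∪ {∅, X} = { {  }, { a, b, c }, { b, c, d }, { b, c, f }, { b, c, e, f }, X }.
Pass 1. New:
  { a, d }  = X∖{ b, c, e, f }
  { a, d, e }  = X∖{ b, c, f }
  { a, e, f }  = X∖{ b, c, d }
  { d, e, f }  = X∖{ a, b, c }
  { a, b, c, d }  = { a, b, c } ∪ { b, c, d }
  { a, b, c, f }  = { a, b, c } ∪ { b, c, f }
  { b, c, d, f }  = { b, c, d } ∪ { b, c, f }
  { a, b, c, e, f }  = { a, b, c } ∪ { b, c, e, f }
  { b, c, d, e, f }  = { b, c, d } ∪ { b, c, e, f }
Pass 2 (8 new):
  { a }  = X∖{ b, c, d, e, f }
  { d }  = X∖{ a, b, c, e, f }
  { a, e }  = X∖{ b, c, d, f }
  { d, e }  = X∖{ a, b, c, f }
  { e, f }  = X∖{ a, b, c, d }
  { a, d, e, f }  = { a, d, e } ∪ { a, e, f }
  { a, b, c, d, e }  = { a, d, e } ∪ { a, b, c }
  { a, b, c, d, f }  = { a, b, c } ∪ { b, c, d, f }
Pass 3: 5 new —
  { e }  = X∖{ a, b, c, d, f }
  { f }  = X∖{ a, b, c, d, e }
  { b, c }  = X∖{ a, d, e, f }
  { a, b, c, e }  = { a, e } ∪ { a, b, c }
  { b, c, d, e }  = { d, e } ∪ { b, c, d }
Pass 4 (4 new):
  { a, f }  = X∖{ b, c, d, e }
  { d, f }  = X∖{ a, b, c, e }
  { a, d, f }  = { f } ∪ { a, d }
  { b, c, e }  = { e } ∪ { b, c }
After Pass 5 the family is unchanged; done.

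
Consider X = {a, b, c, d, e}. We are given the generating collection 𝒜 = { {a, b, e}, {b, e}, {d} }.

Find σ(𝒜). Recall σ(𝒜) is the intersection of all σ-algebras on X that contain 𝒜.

Begin from { ∅, {d}, {b, e}, {a, b, e}, X } (that is, 𝒜 plus ∅ and X).
Step 1: 5 new —
  {c, d}  = ᶜ of {a, b, e}
  {a, c, d}  = ᶜ of {b, e}
  {b, d, e}  = {b, e} ∪ {d}
  {a, b, c, e}  = ᶜ of {d}
  {a, b, d, e}  = {a, b, e} ∪ {d}
  [10 total]
Step 2: +3 →
  {c}  = ᶜ of {a, b, d, e}
  {a, c}  = ᶜ of {b, d, e}
  {b, c, d, e}  = {b, e} ∪ {c, d}
  [13 total]
Step 3 adds 2:
  {a}  = ᶜ of {b, c, d, e}
  {b, c, e}  = {c} ∪ {b, e}
  [15 total]
Step 4. New:
  {a, d}  = ᶜ of {b, c, e}
  [16 total]
Step 5: stable.

σ(𝒜) = { ∅, {a}, {c}, {d}, {a, c}, {a, d}, {b, e}, {c, d}, {a, b, e}, {a, c, d}, {b, c, e}, {b, d, e}, {a, b, c, e}, {a, b, d, e}, {b, c, d, e}, X }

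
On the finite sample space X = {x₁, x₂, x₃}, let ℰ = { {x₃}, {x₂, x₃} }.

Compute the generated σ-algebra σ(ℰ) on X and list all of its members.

σ(ℰ) (8 sets): { {}, {x₁}, {x₂}, {x₃}, {x₁, x₂}, {x₁, x₃}, {x₂, x₃}, X }

Trace:
Begin from { {}, {x₃}, {x₂, x₃}, X } (that is, ℰ plus ∅ and X).
Step 1: 2 new —
  {x₁}  = complement {x₂, x₃}
  {x₁, x₂}  = complement {x₃}
Step 2: 1 new —
  {x₁, x₃}  = {x₃} ∪ {x₁}
Step 3: 1 new —
  {x₂}  = complement {x₁, x₃}
After Step 4 the family is unchanged; done.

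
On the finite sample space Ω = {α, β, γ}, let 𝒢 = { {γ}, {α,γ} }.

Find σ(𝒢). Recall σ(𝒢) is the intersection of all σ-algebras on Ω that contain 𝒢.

Seed the family with 𝒢 together with ∅ and Ω: { ∅, {γ}, {α,γ}, Ω }.
Iteration 1 adds 2:
  {β}  = {α,γ}ᶜ
  {α,β}  = {γ}ᶜ
  [6 total]
Iteration 2: 1 new —
  {β,γ}  = {γ} ∪ {β}
  [7 total]
Iteration 3: 1 new —
  {α}  = {β,γ}ᶜ
  [8 total]
Iteration 4: already closed under ᶜ and ∪.

|σ(𝒢)| = 8.  σ(𝒢) = { ∅, {α}, {β}, {γ}, {α,β}, {α,γ}, {β,γ}, Ω }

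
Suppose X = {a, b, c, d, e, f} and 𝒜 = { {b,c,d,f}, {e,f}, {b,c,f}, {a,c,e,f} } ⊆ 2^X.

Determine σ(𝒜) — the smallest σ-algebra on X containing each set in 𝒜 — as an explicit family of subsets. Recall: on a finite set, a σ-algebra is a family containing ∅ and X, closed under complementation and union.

Seed the family with 𝒜 together with ∅ and X: { {}, {e,f}, {b,c,f}, {a,c,e,f}, {b,c,d,f}, X }.
Iteration 1: +7 →
  {a,e}  = complement {b,c,d,f}
  {b,d}  = complement {a,c,e,f}
  {a,d,e}  = complement {b,c,f}
  {a,b,c,d}  = complement {e,f}
  {b,c,e,f}  = {e,f} ∪ {b,c,f}
  {a,b,c,e,f}  = {a,c,e,f} ∪ {b,c,f}
  {b,c,d,e,f}  = {e,f} ∪ {b,c,d,f}
  — 13 sets.
Iteration 2 adds 10:
  {a}  = complement {b,c,d,e,f}
  {d}  = complement {a,b,c,e,f}
  {a,d}  = complement {b,c,e,f}
  {a,e,f}  = {e,f} ∪ {a,e}
  {a,b,d,e}  = {a,d,e} ∪ {b,d}
  {a,d,e,f}  = {a,d,e} ∪ {e,f}
  {b,d,e,f}  = {e,f} ∪ {b,d}
  {a,b,c,d,e}  = {a,d,e} ∪ {a,b,c,d}
  {a,b,c,d,f}  = {b,c,f} ∪ {a,b,c,d}
  {a,c,d,e,f}  = {a,c,e,f} ∪ {a,d,e}
  — 23 sets.
Iteration 3: +11 →
  {b}  = complement {a,c,d,e,f}
  {e}  = complement {a,b,c,d,f}
  {f}  = complement {a,b,c,d,e}
  {a,c}  = complement {b,d,e,f}
  {b,c}  = complement {a,d,e,f}
  {c,f}  = complement {a,b,d,e}
  {a,b,d}  = {a,d} ∪ {b,d}
  {b,c,d}  = complement {a,e,f}
  {d,e,f}  = {e,f} ∪ {d}
  {a,b,c,f}  = {b,c,f} ∪ {a}
  {a,b,d,e,f}  = {e,f} ∪ {a,b,d,e}
  — 34 sets.
Iteration 4 (26 new):
  {c}  = complement {a,b,d,e,f}
  {a,b}  = {a} ∪ {b}
  {a,f}  = {a} ∪ {f}
  {b,e}  = {b} ∪ {e}
  {b,f}  = {b} ∪ {f}
  {d,e}  = complement {a,b,c,f}
  {d,f}  = {f} ∪ {d}
  {a,b,c}  = complement {d,e,f}
  {a,b,e}  = {b} ∪ {a,e}
  {a,c,d}  = {a,d} ∪ {a,c}
  {a,c,e}  = {e} ∪ {a,c}
  {a,c,f}  = {a} ∪ {c,f}
  {a,d,f}  = {f} ∪ {a,d}
  {b,c,e}  = {e} ∪ {b,c}
  {b,d,e}  = {e} ∪ {b,d}
  {b,d,f}  = {f} ∪ {b,d}
  {b,e,f}  = {e,f} ∪ {b}
  {c,d,f}  = {c,f} ∪ {d}
  {c,e,f}  = complement {a,b,d}
  {a,b,c,e}  = {b,c} ∪ {a,e}
  {a,b,d,f}  = {f} ∪ {a,b,d}
  {a,b,e,f}  = {b} ∪ {a,e,f}
  {a,c,d,e}  = {a,d,e} ∪ {a,c}
  {a,c,d,f}  = {a,d} ∪ {c,f}
  {b,c,d,e}  = {b,c,d} ∪ {e}
  {c,d,e,f}  = {c,f} ∪ {d,e,f}
  — 60 sets.
Iteration 5 adds 4:
  {c,d}  = complement {a,b,e,f}
  {c,e}  = complement {a,b,d,f}
  {a,b,f}  = {a,f} ∪ {b}
  {c,d,e}  = {d,e} ∪ {c}
  — 64 sets.
After Iteration 6 the family is unchanged; done.

Therefore σ(𝒜) = { {}, {a}, {b}, {c}, {d}, {e}, {f}, {a,b}, {a,c}, {a,d}, {a,e}, {a,f}, {b,c}, {b,d}, {b,e}, {b,f}, {c,d}, {c,e}, {c,f}, {d,e}, {d,f}, {e,f}, {a,b,c}, {a,b,d}, {a,b,e}, {a,b,f}, {a,c,d}, {a,c,e}, {a,c,f}, {a,d,e}, {a,d,f}, {a,e,f}, {b,c,d}, {b,c,e}, {b,c,f}, {b,d,e}, {b,d,f}, {b,e,f}, {c,d,e}, {c,d,f}, {c,e,f}, {d,e,f}, {a,b,c,d}, {a,b,c,e}, {a,b,c,f}, {a,b,d,e}, {a,b,d,f}, {a,b,e,f}, {a,c,d,e}, {a,c,d,f}, {a,c,e,f}, {a,d,e,f}, {b,c,d,e}, {b,c,d,f}, {b,c,e,f}, {b,d,e,f}, {c,d,e,f}, {a,b,c,d,e}, {a,b,c,d,f}, {a,b,c,e,f}, {a,b,d,e,f}, {a,c,d,e,f}, {b,c,d,e,f}, X } (|σ(𝒜)| = 64).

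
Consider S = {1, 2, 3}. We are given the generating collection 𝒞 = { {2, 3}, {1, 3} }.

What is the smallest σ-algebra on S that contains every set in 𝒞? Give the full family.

Seed the family with 𝒞 together with ∅ and S: { {}, {1, 3}, {2, 3}, S }.
Pass 1: 2 new —
  {1}  = ᶜ of {2, 3}
  {2}  = ᶜ of {1, 3}
  |family| = 6
Pass 2 adds 1:
  {1, 2}  = {2} ∪ {1}
  |family| = 7
Pass 3 (1 new):
  {3}  = ᶜ of {1, 2}
  |family| = 8
After Pass 4 the family is unchanged; done.

|σ(𝒞)| = 8.  σ(𝒞) = { {}, {1}, {2}, {3}, {1, 2}, {1, 3}, {2, 3}, S }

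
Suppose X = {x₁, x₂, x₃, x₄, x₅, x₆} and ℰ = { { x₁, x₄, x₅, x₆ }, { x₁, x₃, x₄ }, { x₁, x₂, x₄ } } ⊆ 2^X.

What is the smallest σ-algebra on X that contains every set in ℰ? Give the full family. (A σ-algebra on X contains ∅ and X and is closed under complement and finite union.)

σ(ℰ) = { {  }, { x₂ }, { x₃ }, { x₁, x₄ }, { x₂, x₃ }, { x₅, x₆ }, { x₁, x₂, x₄ }, { x₁, x₃, x₄ }, { x₂, x₅, x₆ }, { x₃, x₅, x₆ }, { x₁, x₂, x₃, x₄ }, { x₁, x₄, x₅, x₆ }, { x₂, x₃, x₅, x₆ }, { x₁, x₂, x₄, x₅, x₆ }, { x₁, x₃, x₄, x₅, x₆ }, X }

Check:
Start: ℰ ∪ {∅, X} = { {  }, { x₁, x₂, x₄ }, { x₁, x₃, x₄ }, { x₁, x₄, x₅, x₆ }, X }.
Iteration 1: +6 →
  { x₂, x₃ }  = { x₁, x₄, x₅, x₆ }ᶜ
  { x₂, x₅, x₆ }  = { x₁, x₃, x₄ }ᶜ
  { x₃, x₅, x₆ }  = { x₁, x₂, x₄ }ᶜ
  { x₁, x₂, x₃, x₄ }  = { x₁, x₃, x₄ } ∪ { x₁, x₂, x₄ }
  { x₁, x₂, x₄, x₅, x₆ }  = { x₁, x₄, x₅, x₆ } ∪ { x₁, x₂, x₄ }
  { x₁, x₃, x₄, x₅, x₆ }  = { x₁, x₃, x₄ } ∪ { x₁, x₄, x₅, x₆ }
  |family| = 11
Iteration 2: +4 →
  { x₂ }  = { x₁, x₃, x₄, x₅, x₆ }ᶜ
  { x₃ }  = { x₁, x₂, x₄, x₅, x₆ }ᶜ
  { x₅, x₆ }  = { x₁, x₂, x₃, x₄ }ᶜ
  { x₂, x₃, x₅, x₆ }  = { x₂, x₅, x₆ } ∪ { x₂, x₃ }
  |family| = 15
Iteration 3 adds 1:
  { x₁, x₄ }  = { x₂, x₃, x₅, x₆ }ᶜ
  |family| = 16
Iteration 4: closed — nothing new.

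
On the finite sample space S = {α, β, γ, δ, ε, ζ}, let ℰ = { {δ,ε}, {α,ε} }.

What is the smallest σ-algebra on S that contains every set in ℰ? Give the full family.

Begin from { ∅, {α,ε}, {δ,ε}, S } (that is, ℰ plus ∅ and S).
Iteration 1: +3 →
  {α,δ,ε}  = {δ,ε} ∪ {α,ε}
  {α,β,γ,ζ}  = {δ,ε}ᶜ
  {β,γ,δ,ζ}  = {α,ε}ᶜ
  [7 total]
Iteration 2: 4 new —
  {β,γ,ζ}  = {α,δ,ε}ᶜ
  {α,β,γ,δ,ζ}  = {β,γ,δ,ζ} ∪ {α,β,γ,ζ}
  {α,β,γ,ε,ζ}  = {α,ε} ∪ {α,β,γ,ζ}
  {β,γ,δ,ε,ζ}  = {δ,ε} ∪ {β,γ,δ,ζ}
  [11 total]
Iteration 3: +3 →
  {α}  = {β,γ,δ,ε,ζ}ᶜ
  {δ}  = {α,β,γ,ε,ζ}ᶜ
  {ε}  = {α,β,γ,δ,ζ}ᶜ
  [14 total]
Iteration 4 (2 new):
  {α,δ}  = {α} ∪ {δ}
  {β,γ,ε,ζ}  = {β,γ,ζ} ∪ {ε}
  [16 total]
Iteration 5: closed — nothing new.

σ(ℰ) = { ∅, {α}, {δ}, {ε}, {α,δ}, {α,ε}, {δ,ε}, {α,δ,ε}, {β,γ,ζ}, {α,β,γ,ζ}, {β,γ,δ,ζ}, {β,γ,ε,ζ}, {α,β,γ,δ,ζ}, {α,β,γ,ε,ζ}, {β,γ,δ,ε,ζ}, S }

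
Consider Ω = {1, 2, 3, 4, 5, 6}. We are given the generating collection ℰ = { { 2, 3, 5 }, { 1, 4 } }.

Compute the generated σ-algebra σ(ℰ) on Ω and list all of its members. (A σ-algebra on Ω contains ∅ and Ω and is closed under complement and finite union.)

Seed the family with ℰ together with ∅ and Ω: { {  }, { 1, 4 }, { 2, 3, 5 }, Ω }.
Step 1. New:
  { 1, 4, 6 }  = ᶜ of { 2, 3, 5 }
  { 2, 3, 5, 6 }  = ᶜ of { 1, 4 }
  { 1, 2, 3, 4, 5 }  = { 2, 3, 5 } ∪ { 1, 4 }
  (now 7)
Step 2 adds 1:
  { 6 }  = ᶜ of { 1, 2, 3, 4, 5 }
  (now 8)
Step 3: no new sets; the family is a σ-algebra.

Hence σ(ℰ) has 8 members: { {  }, { 6 }, { 1, 4 }, { 1, 4, 6 }, { 2, 3, 5 }, { 2, 3, 5, 6 }, { 1, 2, 3, 4, 5 }, Ω }.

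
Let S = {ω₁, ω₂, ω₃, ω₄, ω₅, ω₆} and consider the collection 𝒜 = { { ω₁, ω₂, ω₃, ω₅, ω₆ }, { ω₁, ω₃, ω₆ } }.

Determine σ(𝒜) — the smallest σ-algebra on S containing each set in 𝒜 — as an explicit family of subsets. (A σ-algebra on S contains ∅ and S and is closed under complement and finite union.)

Start: 𝒜 ∪ {∅, S} = { ∅, { ω₁, ω₃, ω₆ }, { ω₁, ω₂, ω₃, ω₅, ω₆ }, S }.
Step 1 (2 new):
  { ω₄ }  = { ω₁, ω₂, ω₃, ω₅, ω₆ }ᶜ
  { ω₂, ω₄, ω₅ }  = { ω₁, ω₃, ω₆ }ᶜ
  (now 6)
Step 2: 1 new —
  { ω₁, ω₃, ω₄, ω₆ }  = { ω₁, ω₃, ω₆ } ∪ { ω₄ }
  (now 7)
Step 3. New:
  { ω₂, ω₅ }  = { ω₁, ω₃, ω₄, ω₆ }ᶜ
  (now 8)
Step 4: closed — nothing new.

|σ(𝒜)| = 8.  σ(𝒜) = { ∅, { ω₄ }, { ω₂, ω₅ }, { ω₁, ω₃, ω₆ }, { ω₂, ω₄, ω₅ }, { ω₁, ω₃, ω₄, ω₆ }, { ω₁, ω₂, ω₃, ω₅, ω₆ }, S }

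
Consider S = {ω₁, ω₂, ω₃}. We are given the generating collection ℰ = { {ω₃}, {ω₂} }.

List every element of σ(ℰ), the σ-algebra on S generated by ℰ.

Begin from { {}, {ω₂}, {ω₃}, S } (that is, ℰ plus ∅ and S).
Step 1. New:
  {ω₁, ω₂}  = complement {ω₃}
  {ω₁, ω₃}  = complement {ω₂}
  {ω₂, ω₃}  = {ω₃} ∪ {ω₂}
  (now 7)
Step 2: 1 new —
  {ω₁}  = complement {ω₂, ω₃}
  (now 8)
After Step 3 the family is unchanged; done.

|σ(ℰ)| = 8.  σ(ℰ) = { {}, {ω₁}, {ω₂}, {ω₃}, {ω₁, ω₂}, {ω₁, ω₃}, {ω₂, ω₃}, S }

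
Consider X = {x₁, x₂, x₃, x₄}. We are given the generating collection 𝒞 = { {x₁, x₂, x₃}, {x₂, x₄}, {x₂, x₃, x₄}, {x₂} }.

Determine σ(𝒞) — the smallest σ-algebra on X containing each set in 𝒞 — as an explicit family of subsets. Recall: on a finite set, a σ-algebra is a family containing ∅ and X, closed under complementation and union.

Answer: σ(𝒞) = { ∅, {x₁}, {x₂}, {x₃}, {x₄}, {x₁, x₂}, {x₁, x₃}, {x₁, x₄}, {x₂, x₃}, {x₂, x₄}, {x₃, x₄}, {x₁, x₂, x₃}, {x₁, x₂, x₄}, {x₁, x₃, x₄}, {x₂, x₃, x₄}, X }

Derivation:
Take S₀ = 𝒞 ∪ {∅, X} = { ∅, {x₂}, {x₂, x₄}, {x₁, x₂, x₃}, {x₂, x₃, x₄}, X }.
Round 1: +4 →
  {x₁}  = ᶜ of {x₂, x₃, x₄}
  {x₄}  = ᶜ of {x₁, x₂, x₃}
  {x₁, x₃}  = ᶜ of {x₂, x₄}
  {x₁, x₃, x₄}  = ᶜ of {x₂}
  [10 total]
Round 2: +3 →
  {x₁, x₂}  = {x₂} ∪ {x₁}
  {x₁, x₄}  = {x₄} ∪ {x₁}
  {x₁, x₂, x₄}  = {x₂, x₄} ∪ {x₁}
  [13 total]
Round 3: 3 new —
  {x₃}  = ᶜ of {x₁, x₂, x₄}
  {x₂, x₃}  = ᶜ of {x₁, x₄}
  {x₃, x₄}  = ᶜ of {x₁, x₂}
  [16 total]
After Round 4 the family is unchanged; done.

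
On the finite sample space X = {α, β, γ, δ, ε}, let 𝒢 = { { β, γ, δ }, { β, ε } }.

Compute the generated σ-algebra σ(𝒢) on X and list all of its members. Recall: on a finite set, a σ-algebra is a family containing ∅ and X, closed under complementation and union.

Begin from { {  }, { β, ε }, { β, γ, δ }, X } (that is, 𝒢 plus ∅ and X).
Round 1: +3 →
  { α, ε }  = complement { β, γ, δ }
  { α, γ, δ }  = complement { β, ε }
  { β, γ, δ, ε }  = { β, γ, δ } ∪ { β, ε }
  |family| = 7
Round 2 adds 4:
  { α }  = complement { β, γ, δ, ε }
  { α, β, ε }  = { β, ε } ∪ { α, ε }
  { α, β, γ, δ }  = { α, γ, δ } ∪ { β, γ, δ }
  { α, γ, δ, ε }  = { α, γ, δ } ∪ { α, ε }
  |family| = 11
Round 3 (3 new):
  { β }  = complement { α, γ, δ, ε }
  { ε }  = complement { α, β, γ, δ }
  { γ, δ }  = complement { α, β, ε }
  |family| = 14
Round 4: +2 →
  { α, β }  = { β } ∪ { α }
  { γ, δ, ε }  = { γ, δ } ∪ { ε }
  |family| = 16
Round 5: closed — nothing new.

Therefore σ(𝒢) = { {  }, { α }, { β }, { ε }, { α, β }, { α, ε }, { β, ε }, { γ, δ }, { α, β, ε }, { α, γ, δ }, { β, γ, δ }, { γ, δ, ε }, { α, β, γ, δ }, { α, γ, δ, ε }, { β, γ, δ, ε }, X } (|σ(𝒢)| = 16).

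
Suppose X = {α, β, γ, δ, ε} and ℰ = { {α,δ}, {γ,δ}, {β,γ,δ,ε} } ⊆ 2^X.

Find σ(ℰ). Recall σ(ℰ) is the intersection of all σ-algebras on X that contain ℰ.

Begin from { {}, {α,δ}, {γ,δ}, {β,γ,δ,ε}, X } (that is, ℰ plus ∅ and X).
Iteration 1 adds 4:
  {α}  = {β,γ,δ,ε}ᶜ
  {α,β,ε}  = {γ,δ}ᶜ
  {α,γ,δ}  = {γ,δ} ∪ {α,δ}
  {β,γ,ε}  = {α,δ}ᶜ
  |family| = 9
Iteration 2: +3 →
  {β,ε}  = {α,γ,δ}ᶜ
  {α,β,γ,ε}  = {α,β,ε} ∪ {β,γ,ε}
  {α,β,δ,ε}  = {α,β,ε} ∪ {α,δ}
  |family| = 12
Iteration 3 adds 2:
  {γ}  = {α,β,δ,ε}ᶜ
  {δ}  = {α,β,γ,ε}ᶜ
  |family| = 14
Iteration 4 adds 2:
  {α,γ}  = {γ} ∪ {α}
  {β,δ,ε}  = {β,ε} ∪ {δ}
  |family| = 16
Iteration 5: closed — nothing new.

Hence σ(ℰ) has 16 members: { {}, {α}, {γ}, {δ}, {α,γ}, {α,δ}, {β,ε}, {γ,δ}, {α,β,ε}, {α,γ,δ}, {β,γ,ε}, {β,δ,ε}, {α,β,γ,ε}, {α,β,δ,ε}, {β,γ,δ,ε}, X }.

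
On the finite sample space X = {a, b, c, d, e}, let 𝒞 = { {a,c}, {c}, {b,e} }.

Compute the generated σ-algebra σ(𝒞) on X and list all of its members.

Take S₀ = 𝒞 ∪ {∅, X} = { ∅, {c}, {a,c}, {b,e}, X }.
Step 1 adds 5:
  {a,c,d}  = complement {b,e}
  {b,c,e}  = {c} ∪ {b,e}
  {b,d,e}  = complement {a,c}
  {a,b,c,e}  = {b,e} ∪ {a,c}
  {a,b,d,e}  = complement {c}
  — 10 sets.
Step 2 (3 new):
  {d}  = complement {a,b,c,e}
  {a,d}  = complement {b,c,e}
  {b,c,d,e}  = {c} ∪ {b,d,e}
  — 13 sets.
Step 3 (2 new):
  {a}  = complement {b,c,d,e}
  {c,d}  = {c} ∪ {d}
  — 15 sets.
Step 4. New:
  {a,b,e}  = complement {c,d}
  — 16 sets.
Step 5: closed — nothing new.

|σ(𝒞)| = 16.  σ(𝒞) = { ∅, {a}, {c}, {d}, {a,c}, {a,d}, {b,e}, {c,d}, {a,b,e}, {a,c,d}, {b,c,e}, {b,d,e}, {a,b,c,e}, {a,b,d,e}, {b,c,d,e}, X }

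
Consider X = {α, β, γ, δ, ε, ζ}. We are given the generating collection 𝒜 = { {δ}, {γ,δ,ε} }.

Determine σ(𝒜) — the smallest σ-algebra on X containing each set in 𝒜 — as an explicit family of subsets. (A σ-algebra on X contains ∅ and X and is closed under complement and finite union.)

Start: 𝒜 ∪ {∅, X} = { {}, {δ}, {γ,δ,ε}, X }.
Pass 1: 2 new —
  {α,β,ζ}  = {γ,δ,ε}ᶜ
  {α,β,γ,ε,ζ}  = {δ}ᶜ
  |family| = 6
Pass 2. New:
  {α,β,δ,ζ}  = {δ} ∪ {α,β,ζ}
  |family| = 7
Pass 3 (1 new):
  {γ,ε}  = {α,β,δ,ζ}ᶜ
  |family| = 8
Pass 4: closed — nothing new.

Therefore σ(𝒜) = { {}, {δ}, {γ,ε}, {α,β,ζ}, {γ,δ,ε}, {α,β,δ,ζ}, {α,β,γ,ε,ζ}, X } (|σ(𝒜)| = 8).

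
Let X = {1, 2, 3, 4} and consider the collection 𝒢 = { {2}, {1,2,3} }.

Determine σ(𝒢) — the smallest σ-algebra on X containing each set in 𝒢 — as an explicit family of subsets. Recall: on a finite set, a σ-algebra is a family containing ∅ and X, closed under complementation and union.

Seed the family with 𝒢 together with ∅ and X: { {}, {2}, {1,2,3}, X }.
Round 1: +2 →
  {4}  = ᶜ of {1,2,3}
  {1,3,4}  = ᶜ of {2}
  |family| = 6
Round 2 adds 1:
  {2,4}  = {4} ∪ {2}
  |family| = 7
Round 3. New:
  {1,3}  = ᶜ of {2,4}
  |family| = 8
After Round 4 the family is unchanged; done.

σ(𝒢) = { {}, {2}, {4}, {1,3}, {2,4}, {1,2,3}, {1,3,4}, X }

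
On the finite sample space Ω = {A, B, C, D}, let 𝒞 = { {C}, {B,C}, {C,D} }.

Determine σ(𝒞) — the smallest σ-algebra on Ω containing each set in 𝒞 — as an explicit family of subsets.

Start: 𝒞 ∪ {∅, Ω} = { ∅, {C}, {B,C}, {C,D}, Ω }.
Pass 1: 4 new —
  {A,B}  = ᶜ of {C,D}
  {A,D}  = ᶜ of {B,C}
  {A,B,D}  = ᶜ of {C}
  {B,C,D}  = {C,D} ∪ {B,C}
Pass 2: 3 new —
  {A}  = ᶜ of {B,C,D}
  {A,B,C}  = {A,B} ∪ {C}
  {A,C,D}  = {C,D} ∪ {A,D}
Pass 3: +3 →
  {B}  = ᶜ of {A,C,D}
  {D}  = ᶜ of {A,B,C}
  {A,C}  = {C} ∪ {A}
Pass 4: +1 →
  {B,D}  = ᶜ of {A,C}
Pass 5: closed — nothing new.

Hence σ(𝒞) has 16 members: { ∅, {A}, {B}, {C}, {D}, {A,B}, {A,C}, {A,D}, {B,C}, {B,D}, {C,D}, {A,B,C}, {A,B,D}, {A,C,D}, {B,C,D}, Ω }.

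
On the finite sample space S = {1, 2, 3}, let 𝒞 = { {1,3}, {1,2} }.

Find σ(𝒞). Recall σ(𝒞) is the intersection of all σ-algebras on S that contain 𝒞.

Begin from { {}, {1,2}, {1,3}, S } (that is, 𝒞 plus ∅ and S).
Iteration 1: +2 →
  {2}  = complement {1,3}
  {3}  = complement {1,2}
  (now 6)
Iteration 2 adds 1:
  {2,3}  = {3} ∪ {2}
  (now 7)
Iteration 3 (1 new):
  {1}  = complement {2,3}
  (now 8)
Iteration 4 adds nothing — fixpoint reached.

σ(𝒞) = { {}, {1}, {2}, {3}, {1,2}, {1,3}, {2,3}, S }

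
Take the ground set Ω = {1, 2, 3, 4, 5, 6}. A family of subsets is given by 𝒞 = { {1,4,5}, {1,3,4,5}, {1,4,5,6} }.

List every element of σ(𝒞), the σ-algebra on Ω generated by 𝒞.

Start: 𝒞 ∪ {∅, Ω} = { {}, {1,4,5}, {1,3,4,5}, {1,4,5,6}, Ω }.
Pass 1: +4 →
  {2,3}  = ᶜ of {1,4,5,6}
  {2,6}  = ᶜ of {1,3,4,5}
  {2,3,6}  = ᶜ of {1,4,5}
  {1,3,4,5,6}  = {1,3,4,5} ∪ {1,4,5,6}
  |family| = 9
Pass 2. New:
  {2}  = ᶜ of {1,3,4,5,6}
  {1,2,3,4,5}  = {1,4,5} ∪ {2,3}
  {1,2,4,5,6}  = {1,4,5} ∪ {2,6}
  |family| = 12
Pass 3: 3 new —
  {3}  = ᶜ of {1,2,4,5,6}
  {6}  = ᶜ of {1,2,3,4,5}
  {1,2,4,5}  = {1,4,5} ∪ {2}
  |family| = 15
Pass 4. New:
  {3,6}  = ᶜ of {1,2,4,5}
  |family| = 16
Pass 5 adds nothing — fixpoint reached.

|σ(𝒞)| = 16.  σ(𝒞) = { {}, {2}, {3}, {6}, {2,3}, {2,6}, {3,6}, {1,4,5}, {2,3,6}, {1,2,4,5}, {1,3,4,5}, {1,4,5,6}, {1,2,3,4,5}, {1,2,4,5,6}, {1,3,4,5,6}, Ω }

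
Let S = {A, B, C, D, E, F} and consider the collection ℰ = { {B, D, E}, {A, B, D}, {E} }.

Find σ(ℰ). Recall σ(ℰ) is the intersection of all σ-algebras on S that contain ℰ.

Seed the family with ℰ together with ∅ and S: { {}, {E}, {A, B, D}, {B, D, E}, S }.
Step 1: +4 →
  {A, C, F}  = {B, D, E}ᶜ
  {C, E, F}  = {A, B, D}ᶜ
  {A, B, D, E}  = {A, B, D} ∪ {B, D, E}
  {A, B, C, D, F}  = {E}ᶜ
Step 2 adds 3:
  {C, F}  = {A, B, D, E}ᶜ
  {A, C, E, F}  = {A, C, F} ∪ {E}
  {B, C, D, E, F}  = {C, E, F} ∪ {B, D, E}
Step 3: 2 new —
  {A}  = {B, C, D, E, F}ᶜ
  {B, D}  = {A, C, E, F}ᶜ
Step 4 (2 new):
  {A, E}  = {E} ∪ {A}
  {B, C, D, F}  = {C, F} ∪ {B, D}
Step 5: already closed under ᶜ and ∪.

σ(ℰ) = { {}, {A}, {E}, {A, E}, {B, D}, {C, F}, {A, B, D}, {A, C, F}, {B, D, E}, {C, E, F}, {A, B, D, E}, {A, C, E, F}, {B, C, D, F}, {A, B, C, D, F}, {B, C, D, E, F}, S }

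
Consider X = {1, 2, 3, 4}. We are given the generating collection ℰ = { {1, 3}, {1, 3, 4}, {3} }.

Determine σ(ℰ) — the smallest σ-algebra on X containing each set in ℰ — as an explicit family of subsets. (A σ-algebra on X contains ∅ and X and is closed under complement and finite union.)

|σ(ℰ)| = 16.  σ(ℰ) = { {}, {1}, {2}, {3}, {4}, {1, 2}, {1, 3}, {1, 4}, {2, 3}, {2, 4}, {3, 4}, {1, 2, 3}, {1, 2, 4}, {1, 3, 4}, {2, 3, 4}, X }

Derivation:
Take S₀ = ℰ ∪ {∅, X} = { {}, {3}, {1, 3}, {1, 3, 4}, X }.
Iteration 1. New:
  {2}  = X∖{1, 3, 4}
  {2, 4}  = X∖{1, 3}
  {1, 2, 4}  = X∖{3}
  (now 8)
Iteration 2: 3 new —
  {2, 3}  = {3} ∪ {2}
  {1, 2, 3}  = {2} ∪ {1, 3}
  {2, 3, 4}  = {3} ∪ {2, 4}
  (now 11)
Iteration 3 adds 3:
  {1}  = X∖{2, 3, 4}
  {4}  = X∖{1, 2, 3}
  {1, 4}  = X∖{2, 3}
  (now 14)
Iteration 4 adds 2:
  {1, 2}  = {2} ∪ {1}
  {3, 4}  = {3} ∪ {4}
  (now 16)
Iteration 5 adds nothing — fixpoint reached.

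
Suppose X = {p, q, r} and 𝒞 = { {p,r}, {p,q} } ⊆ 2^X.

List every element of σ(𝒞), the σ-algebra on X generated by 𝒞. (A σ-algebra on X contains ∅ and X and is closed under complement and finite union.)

σ(𝒞) (8 sets): { {}, {p}, {q}, {r}, {p,q}, {p,r}, {q,r}, X }

Check:
Take S₀ = 𝒞 ∪ {∅, X} = { {}, {p,q}, {p,r}, X }.
Iteration 1 (2 new):
  {q}  = {p,r}ᶜ
  {r}  = {p,q}ᶜ
  — 6 sets.
Iteration 2 (1 new):
  {q,r}  = {r} ∪ {q}
  — 7 sets.
Iteration 3 (1 new):
  {p}  = {q,r}ᶜ
  — 8 sets.
Iteration 4: closed — nothing new.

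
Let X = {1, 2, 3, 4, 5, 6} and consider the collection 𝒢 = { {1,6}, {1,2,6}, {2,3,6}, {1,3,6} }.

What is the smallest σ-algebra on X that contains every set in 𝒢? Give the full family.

Start: 𝒢 ∪ {∅, X} = { {}, {1,6}, {1,2,6}, {1,3,6}, {2,3,6}, X }.
Round 1 (5 new):
  {1,4,5}  = X∖{2,3,6}
  {2,4,5}  = X∖{1,3,6}
  {3,4,5}  = X∖{1,2,6}
  {1,2,3,6}  = {1,3,6} ∪ {2,3,6}
  {2,3,4,5}  = X∖{1,6}
Round 2: 8 new —
  {4,5}  = X∖{1,2,3,6}
  {1,2,4,5}  = {1,4,5} ∪ {2,4,5}
  {1,3,4,5}  = {1,4,5} ∪ {3,4,5}
  {1,4,5,6}  = {1,4,5} ∪ {1,6}
  {1,2,3,4,5}  = {1,4,5} ∪ {2,3,4,5}
  {1,2,4,5,6}  = {1,4,5} ∪ {1,2,6}
  {1,3,4,5,6}  = {1,4,5} ∪ {1,3,6}
  {2,3,4,5,6}  = {3,4,5} ∪ {2,3,6}
Round 3: 7 new —
  {1}  = X∖{2,3,4,5,6}
  {2}  = X∖{1,3,4,5,6}
  {3}  = X∖{1,2,4,5,6}
  {6}  = X∖{1,2,3,4,5}
  {2,3}  = X∖{1,4,5,6}
  {2,6}  = X∖{1,3,4,5}
  {3,6}  = X∖{1,2,4,5}
Round 4 adds 6:
  {1,2}  = {2} ∪ {1}
  {1,3}  = {3} ∪ {1}
  {1,2,3}  = {2,3} ∪ {1}
  {4,5,6}  = {6} ∪ {4,5}
  {2,4,5,6}  = {2,6} ∪ {4,5}
  {3,4,5,6}  = {3,4,5} ∪ {6}
Round 5: stable.

σ(𝒢) = { {}, {1}, {2}, {3}, {6}, {1,2}, {1,3}, {1,6}, {2,3}, {2,6}, {3,6}, {4,5}, {1,2,3}, {1,2,6}, {1,3,6}, {1,4,5}, {2,3,6}, {2,4,5}, {3,4,5}, {4,5,6}, {1,2,3,6}, {1,2,4,5}, {1,3,4,5}, {1,4,5,6}, {2,3,4,5}, {2,4,5,6}, {3,4,5,6}, {1,2,3,4,5}, {1,2,4,5,6}, {1,3,4,5,6}, {2,3,4,5,6}, X }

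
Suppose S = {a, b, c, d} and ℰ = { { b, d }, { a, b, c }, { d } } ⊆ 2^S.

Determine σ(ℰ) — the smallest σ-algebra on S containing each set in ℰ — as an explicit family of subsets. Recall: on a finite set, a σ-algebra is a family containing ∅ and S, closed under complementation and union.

Seed the family with ℰ together with ∅ and S: { {  }, { d }, { b, d }, { a, b, c }, S }.
Pass 1: +1 →
  { a, c }  = ᶜ of { b, d }
  [6 total]
Pass 2 adds 1:
  { a, c, d }  = { d } ∪ { a, c }
  [7 total]
Pass 3 (1 new):
  { b }  = ᶜ of { a, c, d }
  [8 total]
After Pass 4 the family is unchanged; done.

Therefore σ(ℰ) = { {  }, { b }, { d }, { a, c }, { b, d }, { a, b, c }, { a, c, d }, S } (|σ(ℰ)| = 8).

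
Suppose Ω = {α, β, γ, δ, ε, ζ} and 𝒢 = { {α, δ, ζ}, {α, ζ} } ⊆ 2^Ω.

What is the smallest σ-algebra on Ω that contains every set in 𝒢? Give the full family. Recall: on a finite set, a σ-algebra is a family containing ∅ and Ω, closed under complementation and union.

σ(𝒢) (8 sets): { ∅, {δ}, {α, ζ}, {α, δ, ζ}, {β, γ, ε}, {β, γ, δ, ε}, {α, β, γ, ε, ζ}, Ω }

Derivation:
Begin from { ∅, {α, ζ}, {α, δ, ζ}, Ω } (that is, 𝒢 plus ∅ and Ω).
Iteration 1 adds 2:
  {β, γ, ε}  = complement {α, δ, ζ}
  {β, γ, δ, ε}  = complement {α, ζ}
  [6 total]
Iteration 2: 1 new —
  {α, β, γ, ε, ζ}  = {β, γ, ε} ∪ {α, ζ}
  [7 total]
Iteration 3 adds 1:
  {δ}  = complement {α, β, γ, ε, ζ}
  [8 total]
Iteration 4: closed — nothing new.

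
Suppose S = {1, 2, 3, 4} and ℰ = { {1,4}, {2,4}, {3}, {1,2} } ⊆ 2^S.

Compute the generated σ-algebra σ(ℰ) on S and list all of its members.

Answer: σ(ℰ) = { {}, {1}, {2}, {3}, {4}, {1,2}, {1,3}, {1,4}, {2,3}, {2,4}, {3,4}, {1,2,3}, {1,2,4}, {1,3,4}, {2,3,4}, S }

Working:
Initial family (6 sets): { {}, {3}, {1,2}, {1,4}, {2,4}, S }.
Step 1: 7 new —
  {1,3}  = S∖{2,4}
  {2,3}  = S∖{1,4}
  {3,4}  = S∖{1,2}
  {1,2,3}  = {3} ∪ {1,2}
  {1,2,4}  = S∖{3}
  {1,3,4}  = {3} ∪ {1,4}
  {2,3,4}  = {3} ∪ {2,4}
  [13 total]
Step 2: 3 new —
  {1}  = S∖{2,3,4}
  {2}  = S∖{1,3,4}
  {4}  = S∖{1,2,3}
  [16 total]
Step 3: stable.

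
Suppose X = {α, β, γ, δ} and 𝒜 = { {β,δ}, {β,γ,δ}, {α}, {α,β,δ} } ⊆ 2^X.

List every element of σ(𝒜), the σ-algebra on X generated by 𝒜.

Begin from { {}, {α}, {β,δ}, {α,β,δ}, {β,γ,δ}, X } (that is, 𝒜 plus ∅ and X).
Pass 1 (2 new):
  {γ}  = X∖{α,β,δ}
  {α,γ}  = X∖{β,δ}
  |family| = 8
Pass 2: stable.

Therefore σ(𝒜) = { {}, {α}, {γ}, {α,γ}, {β,δ}, {α,β,δ}, {β,γ,δ}, X } (|σ(𝒜)| = 8).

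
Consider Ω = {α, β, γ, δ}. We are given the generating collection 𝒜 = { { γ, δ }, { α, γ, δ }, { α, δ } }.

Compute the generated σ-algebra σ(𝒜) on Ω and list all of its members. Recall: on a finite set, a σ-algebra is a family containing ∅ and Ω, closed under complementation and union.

σ(𝒜) = { {  }, { α }, { β }, { γ }, { δ }, { α, β }, { α, γ }, { α, δ }, { β, γ }, { β, δ }, { γ, δ }, { α, β, γ }, { α, β, δ }, { α, γ, δ }, { β, γ, δ }, Ω }

Check:
Start: 𝒜 ∪ {∅, Ω} = { {  }, { α, δ }, { γ, δ }, { α, γ, δ }, Ω }.
Round 1 (3 new):
  { β }  = { α, γ, δ }ᶜ
  { α, β }  = { γ, δ }ᶜ
  { β, γ }  = { α, δ }ᶜ
  [8 total]
Round 2: +3 →
  { α, β, γ }  = { β, γ } ∪ { α, β }
  { α, β, δ }  = { β } ∪ { α, δ }
  { β, γ, δ }  = { β } ∪ { γ, δ }
  [11 total]
Round 3 adds 3:
  { α }  = { β, γ, δ }ᶜ
  { γ }  = { α, β, δ }ᶜ
  { δ }  = { α, β, γ }ᶜ
  [14 total]
Round 4 (2 new):
  { α, γ }  = { γ } ∪ { α }
  { β, δ }  = { δ } ∪ { β }
  [16 total]
Round 5: closed — nothing new.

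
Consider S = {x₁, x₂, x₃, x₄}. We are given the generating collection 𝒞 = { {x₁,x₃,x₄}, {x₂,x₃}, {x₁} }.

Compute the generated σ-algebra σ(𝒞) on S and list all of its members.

σ(𝒞) = { {}, {x₁}, {x₂}, {x₃}, {x₄}, {x₁,x₂}, {x₁,x₃}, {x₁,x₄}, {x₂,x₃}, {x₂,x₄}, {x₃,x₄}, {x₁,x₂,x₃}, {x₁,x₂,x₄}, {x₁,x₃,x₄}, {x₂,x₃,x₄}, S }

Working:
Seed the family with 𝒞 together with ∅ and S: { {}, {x₁}, {x₂,x₃}, {x₁,x₃,x₄}, S }.
Round 1. New:
  {x₂}  = S∖{x₁,x₃,x₄}
  {x₁,x₄}  = S∖{x₂,x₃}
  {x₁,x₂,x₃}  = {x₂,x₃} ∪ {x₁}
  {x₂,x₃,x₄}  = S∖{x₁}
  [9 total]
Round 2: 3 new —
  {x₄}  = S∖{x₁,x₂,x₃}
  {x₁,x₂}  = {x₂} ∪ {x₁}
  {x₁,x₂,x₄}  = {x₂} ∪ {x₁,x₄}
  [12 total]
Round 3: +3 →
  {x₃}  = S∖{x₁,x₂,x₄}
  {x₂,x₄}  = {x₄} ∪ {x₂}
  {x₃,x₄}  = S∖{x₁,x₂}
  [15 total]
Round 4: 1 new —
  {x₁,x₃}  = S∖{x₂,x₄}
  [16 total]
Round 5: already closed under ᶜ and ∪.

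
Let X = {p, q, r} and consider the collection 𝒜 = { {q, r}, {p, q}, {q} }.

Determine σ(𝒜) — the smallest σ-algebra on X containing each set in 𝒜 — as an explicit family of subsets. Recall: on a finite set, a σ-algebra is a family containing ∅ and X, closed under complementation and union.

Answer: σ(𝒜) = { ∅, {p}, {q}, {r}, {p, q}, {p, r}, {q, r}, X }

Trace:
Initial family (5 sets): { ∅, {q}, {p, q}, {q, r}, X }.
Pass 1. New:
  {p}  = complement {q, r}
  {r}  = complement {p, q}
  {p, r}  = complement {q}
  (now 8)
Pass 2: stable.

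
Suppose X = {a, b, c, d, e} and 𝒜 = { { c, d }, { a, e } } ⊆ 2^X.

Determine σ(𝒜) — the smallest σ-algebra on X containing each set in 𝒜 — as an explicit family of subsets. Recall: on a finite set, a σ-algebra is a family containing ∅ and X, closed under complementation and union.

Take S₀ = 𝒜 ∪ {∅, X} = { ∅, { a, e }, { c, d }, X }.
Step 1: 3 new —
  { a, b, e }  = { c, d }ᶜ
  { b, c, d }  = { a, e }ᶜ
  { a, c, d, e }  = { c, d } ∪ { a, e }
  [7 total]
Step 2 adds 1:
  { b }  = { a, c, d, e }ᶜ
  [8 total]
After Step 3 the family is unchanged; done.

Hence σ(𝒜) has 8 members: { ∅, { b }, { a, e }, { c, d }, { a, b, e }, { b, c, d }, { a, c, d, e }, X }.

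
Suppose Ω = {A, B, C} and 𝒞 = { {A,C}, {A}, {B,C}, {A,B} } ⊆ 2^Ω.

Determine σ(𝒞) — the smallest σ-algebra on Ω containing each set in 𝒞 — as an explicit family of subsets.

Initial family (6 sets): { {}, {A}, {A,B}, {A,C}, {B,C}, Ω }.
Iteration 1. New:
  {B}  = complement {A,C}
  {C}  = complement {A,B}
  [8 total]
Iteration 2 adds nothing — fixpoint reached.

Hence σ(𝒞) has 8 members: { {}, {A}, {B}, {C}, {A,B}, {A,C}, {B,C}, Ω }.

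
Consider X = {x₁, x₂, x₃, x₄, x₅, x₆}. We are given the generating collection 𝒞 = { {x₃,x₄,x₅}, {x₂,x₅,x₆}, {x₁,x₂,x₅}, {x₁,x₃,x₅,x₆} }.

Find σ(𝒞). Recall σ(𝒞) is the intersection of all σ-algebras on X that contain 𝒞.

σ(𝒞) (64 sets): { {}, {x₁}, {x₂}, {x₃}, {x₄}, {x₅}, {x₆}, {x₁,x₂}, {x₁,x₃}, {x₁,x₄}, {x₁,x₅}, {x₁,x₆}, {x₂,x₃}, {x₂,x₄}, {x₂,x₅}, {x₂,x₆}, {x₃,x₄}, {x₃,x₅}, {x₃,x₆}, {x₄,x₅}, {x₄,x₆}, {x₅,x₆}, {x₁,x₂,x₃}, {x₁,x₂,x₄}, {x₁,x₂,x₅}, {x₁,x₂,x₆}, {x₁,x₃,x₄}, {x₁,x₃,x₅}, {x₁,x₃,x₆}, {x₁,x₄,x₅}, {x₁,x₄,x₆}, {x₁,x₅,x₆}, {x₂,x₃,x₄}, {x₂,x₃,x₅}, {x₂,x₃,x₆}, {x₂,x₄,x₅}, {x₂,x₄,x₆}, {x₂,x₅,x₆}, {x₃,x₄,x₅}, {x₃,x₄,x₆}, {x₃,x₅,x₆}, {x₄,x₅,x₆}, {x₁,x₂,x₃,x₄}, {x₁,x₂,x₃,x₅}, {x₁,x₂,x₃,x₆}, {x₁,x₂,x₄,x₅}, {x₁,x₂,x₄,x₆}, {x₁,x₂,x₅,x₆}, {x₁,x₃,x₄,x₅}, {x₁,x₃,x₄,x₆}, {x₁,x₃,x₅,x₆}, {x₁,x₄,x₅,x₆}, {x₂,x₃,x₄,x₅}, {x₂,x₃,x₄,x₆}, {x₂,x₃,x₅,x₆}, {x₂,x₄,x₅,x₆}, {x₃,x₄,x₅,x₆}, {x₁,x₂,x₃,x₄,x₅}, {x₁,x₂,x₃,x₄,x₆}, {x₁,x₂,x₃,x₅,x₆}, {x₁,x₂,x₄,x₅,x₆}, {x₁,x₃,x₄,x₅,x₆}, {x₂,x₃,x₄,x₅,x₆}, X }

Working:
Start: 𝒞 ∪ {∅, X} = { {}, {x₁,x₂,x₅}, {x₂,x₅,x₆}, {x₃,x₄,x₅}, {x₁,x₃,x₅,x₆}, X }.
Step 1: 9 new —
  {x₂,x₄}  = X∖{x₁,x₃,x₅,x₆}
  {x₁,x₂,x₆}  = X∖{x₃,x₄,x₅}
  {x₁,x₃,x₄}  = X∖{x₂,x₅,x₆}
  {x₃,x₄,x₆}  = X∖{x₁,x₂,x₅}
  {x₁,x₂,x₅,x₆}  = {x₁,x₂,x₅} ∪ {x₂,x₅,x₆}
  {x₁,x₂,x₃,x₄,x₅}  = {x₁,x₂,x₅} ∪ {x₃,x₄,x₅}
  {x₁,x₂,x₃,x₅,x₆}  = {x₁,x₃,x₅,x₆} ∪ {x₁,x₂,x₅}
  {x₁,x₃,x₄,x₅,x₆}  = {x₁,x₃,x₅,x₆} ∪ {x₃,x₄,x₅}
  {x₂,x₃,x₄,x₅,x₆}  = {x₃,x₄,x₅} ∪ {x₂,x₅,x₆}
  |family| = 15
Step 2. New:
  {x₁}  = X∖{x₂,x₃,x₄,x₅,x₆}
  {x₂}  = X∖{x₁,x₃,x₄,x₅,x₆}
  {x₄}  = X∖{x₁,x₂,x₃,x₅,x₆}
  {x₆}  = X∖{x₁,x₂,x₃,x₄,x₅}
  {x₃,x₄}  = X∖{x₁,x₂,x₅,x₆}
  {x₁,x₂,x₃,x₄}  = {x₁,x₃,x₄} ∪ {x₂,x₄}
  {x₁,x₂,x₄,x₅}  = {x₁,x₂,x₅} ∪ {x₂,x₄}
  {x₁,x₂,x₄,x₆}  = {x₁,x₂,x₆} ∪ {x₂,x₄}
  {x₁,x₃,x₄,x₅}  = {x₃,x₄,x₅} ∪ {x₁,x₃,x₄}
  {x₁,x₃,x₄,x₆}  = {x₁,x₃,x₄} ∪ {x₃,x₄,x₆}
  {x₂,x₃,x₄,x₅}  = {x₃,x₄,x₅} ∪ {x₂,x₄}
  {x₂,x₃,x₄,x₆}  = {x₃,x₄,x₆} ∪ {x₂,x₄}
  {x₂,x₄,x₅,x₆}  = {x₂,x₅,x₆} ∪ {x₂,x₄}
  {x₃,x₄,x₅,x₆}  = {x₃,x₄,x₅} ∪ {x₃,x₄,x₆}
  {x₁,x₂,x₃,x₄,x₆}  = {x₁,x₃,x₄} ∪ {x₁,x₂,x₆}
  {x₁,x₂,x₄,x₅,x₆}  = {x₂,x₄} ∪ {x₁,x₂,x₅,x₆}
  |family| = 31
Step 3 (16 new):
  {x₃}  = X∖{x₁,x₂,x₄,x₅,x₆}
  {x₅}  = X∖{x₁,x₂,x₃,x₄,x₆}
  {x₁,x₂}  = X∖{x₃,x₄,x₅,x₆}
  {x₁,x₃}  = X∖{x₂,x₄,x₅,x₆}
  {x₁,x₄}  = {x₄} ∪ {x₁}
  {x₁,x₅}  = X∖{x₂,x₃,x₄,x₆}
  {x₁,x₆}  = X∖{x₂,x₃,x₄,x₅}
  {x₂,x₅}  = X∖{x₁,x₃,x₄,x₆}
  {x₂,x₆}  = X∖{x₁,x₃,x₄,x₅}
  {x₃,x₅}  = X∖{x₁,x₂,x₄,x₆}
  {x₃,x₆}  = X∖{x₁,x₂,x₄,x₅}
  {x₄,x₆}  = {x₆} ∪ {x₄}
  {x₅,x₆}  = X∖{x₁,x₂,x₃,x₄}
  {x₁,x₂,x₄}  = {x₂,x₄} ∪ {x₁}
  {x₂,x₃,x₄}  = {x₃,x₄} ∪ {x₂}
  {x₂,x₄,x₆}  = {x₂,x₄} ∪ {x₆}
  |family| = 47
Step 4 (17 new):
  {x₂,x₃}  = {x₂} ∪ {x₃}
  {x₄,x₅}  = {x₄} ∪ {x₅}
  {x₁,x₂,x₃}  = {x₂} ∪ {x₁,x₃}
  {x₁,x₃,x₅}  = X∖{x₂,x₄,x₆}
  {x₁,x₃,x₆}  = {x₁,x₆} ∪ {x₁,x₃}
  {x₁,x₄,x₅}  = {x₄} ∪ {x₁,x₅}
  {x₁,x₄,x₆}  = {x₁,x₆} ∪ {x₄}
  {x₁,x₅,x₆}  = X∖{x₂,x₃,x₄}
  {x₂,x₃,x₅}  = {x₂} ∪ {x₃,x₅}
  {x₂,x₃,x₆}  = {x₂} ∪ {x₃,x₆}
  {x₂,x₄,x₅}  = {x₄} ∪ {x₂,x₅}
  {x₃,x₅,x₆}  = X∖{x₁,x₂,x₄}
  {x₄,x₅,x₆}  = {x₄} ∪ {x₅,x₆}
  {x₁,x₂,x₃,x₅}  = X∖{x₄,x₆}
  {x₁,x₂,x₃,x₆}  = {x₁,x₃} ∪ {x₂,x₆}
  {x₁,x₄,x₅,x₆}  = {x₅,x₆} ∪ {x₁,x₄}
  {x₂,x₃,x₅,x₆}  = X∖{x₁,x₄}
  |family| = 64
Step 5: already closed under ᶜ and ∪.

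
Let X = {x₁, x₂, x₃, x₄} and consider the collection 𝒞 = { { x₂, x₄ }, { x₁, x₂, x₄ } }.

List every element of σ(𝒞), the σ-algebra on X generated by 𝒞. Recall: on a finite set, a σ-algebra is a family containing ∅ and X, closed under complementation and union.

Take S₀ = 𝒞 ∪ {∅, X} = { ∅, { x₂, x₄ }, { x₁, x₂, x₄ }, X }.
Round 1: +2 →
  { x₃ }  = { x₁, x₂, x₄ }ᶜ
  { x₁, x₃ }  = { x₂, x₄ }ᶜ
  — 6 sets.
Round 2: +1 →
  { x₂, x₃, x₄ }  = { x₃ } ∪ { x₂, x₄ }
  — 7 sets.
Round 3: 1 new —
  { x₁ }  = { x₂, x₃, x₄ }ᶜ
  — 8 sets.
Round 4: already closed under ᶜ and ∪.

Therefore σ(𝒞) = { ∅, { x₁ }, { x₃ }, { x₁, x₃ }, { x₂, x₄ }, { x₁, x₂, x₄ }, { x₂, x₃, x₄ }, X } (|σ(𝒞)| = 8).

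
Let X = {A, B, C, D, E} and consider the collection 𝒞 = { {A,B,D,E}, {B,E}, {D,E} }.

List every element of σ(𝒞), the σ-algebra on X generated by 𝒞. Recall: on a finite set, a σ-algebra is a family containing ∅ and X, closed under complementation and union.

|σ(𝒞)| = 32.  σ(𝒞) = { {}, {A}, {B}, {C}, {D}, {E}, {A,B}, {A,C}, {A,D}, {A,E}, {B,C}, {B,D}, {B,E}, {C,D}, {C,E}, {D,E}, {A,B,C}, {A,B,D}, {A,B,E}, {A,C,D}, {A,C,E}, {A,D,E}, {B,C,D}, {B,C,E}, {B,D,E}, {C,D,E}, {A,B,C,D}, {A,B,C,E}, {A,B,D,E}, {A,C,D,E}, {B,C,D,E}, X }

Trace:
Initial family (5 sets): { {}, {B,E}, {D,E}, {A,B,D,E}, X }.
Step 1 (4 new):
  {C}  = complement {A,B,D,E}
  {A,B,C}  = complement {D,E}
  {A,C,D}  = complement {B,E}
  {B,D,E}  = {D,E} ∪ {B,E}
  |family| = 9
Step 2 (7 new):
  {A,C}  = complement {B,D,E}
  {B,C,E}  = {B,E} ∪ {C}
  {C,D,E}  = {D,E} ∪ {C}
  {A,B,C,D}  = {A,B,C} ∪ {A,C,D}
  {A,B,C,E}  = {B,E} ∪ {A,B,C}
  {A,C,D,E}  = {D,E} ∪ {A,C,D}
  {B,C,D,E}  = {C} ∪ {B,D,E}
  |family| = 16
Step 3: 6 new —
  {A}  = complement {B,C,D,E}
  {B}  = complement {A,C,D,E}
  {D}  = complement {A,B,C,E}
  {E}  = complement {A,B,C,D}
  {A,B}  = complement {C,D,E}
  {A,D}  = complement {B,C,E}
  |family| = 22
Step 4. New:
  {A,E}  = {E} ∪ {A}
  {B,C}  = {B} ∪ {C}
  {B,D}  = {B} ∪ {D}
  {C,D}  = {C} ∪ {D}
  {C,E}  = {E} ∪ {C}
  {A,B,D}  = {A,B} ∪ {A,D}
  {A,B,E}  = {B,E} ∪ {A,B}
  {A,C,E}  = {E} ∪ {A,C}
  {A,D,E}  = {E} ∪ {A,D}
  |family| = 31
Step 5 (1 new):
  {B,C,D}  = complement {A,E}
  |family| = 32
After Step 6 the family is unchanged; done.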